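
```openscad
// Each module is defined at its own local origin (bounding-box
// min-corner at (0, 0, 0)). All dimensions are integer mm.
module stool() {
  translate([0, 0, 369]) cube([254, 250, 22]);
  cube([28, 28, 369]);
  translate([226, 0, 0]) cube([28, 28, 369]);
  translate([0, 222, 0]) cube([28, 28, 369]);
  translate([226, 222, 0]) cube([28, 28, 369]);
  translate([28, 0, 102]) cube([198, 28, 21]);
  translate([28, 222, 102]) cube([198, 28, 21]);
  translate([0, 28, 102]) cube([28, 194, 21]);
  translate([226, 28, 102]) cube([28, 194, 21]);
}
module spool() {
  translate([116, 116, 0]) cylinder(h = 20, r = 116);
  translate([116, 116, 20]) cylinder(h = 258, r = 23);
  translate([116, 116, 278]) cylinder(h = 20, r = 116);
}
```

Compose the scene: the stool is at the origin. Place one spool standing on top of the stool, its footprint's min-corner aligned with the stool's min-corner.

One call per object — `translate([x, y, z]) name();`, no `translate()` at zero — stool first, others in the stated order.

stool();
translate([0, 0, 391]) spool();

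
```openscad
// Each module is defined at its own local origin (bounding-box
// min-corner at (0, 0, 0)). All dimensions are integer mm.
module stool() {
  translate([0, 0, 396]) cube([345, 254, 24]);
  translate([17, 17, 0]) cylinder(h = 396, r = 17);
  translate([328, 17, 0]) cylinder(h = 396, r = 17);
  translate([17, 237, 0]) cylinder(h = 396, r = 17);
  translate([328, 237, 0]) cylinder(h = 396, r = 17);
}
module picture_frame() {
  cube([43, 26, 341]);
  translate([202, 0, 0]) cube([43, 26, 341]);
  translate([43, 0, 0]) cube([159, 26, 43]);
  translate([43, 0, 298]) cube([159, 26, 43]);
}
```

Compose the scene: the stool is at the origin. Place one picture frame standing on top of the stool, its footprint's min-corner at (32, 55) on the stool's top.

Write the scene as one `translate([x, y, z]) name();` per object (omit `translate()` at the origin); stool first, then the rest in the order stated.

stool();
translate([32, 55, 420]) picture_frame();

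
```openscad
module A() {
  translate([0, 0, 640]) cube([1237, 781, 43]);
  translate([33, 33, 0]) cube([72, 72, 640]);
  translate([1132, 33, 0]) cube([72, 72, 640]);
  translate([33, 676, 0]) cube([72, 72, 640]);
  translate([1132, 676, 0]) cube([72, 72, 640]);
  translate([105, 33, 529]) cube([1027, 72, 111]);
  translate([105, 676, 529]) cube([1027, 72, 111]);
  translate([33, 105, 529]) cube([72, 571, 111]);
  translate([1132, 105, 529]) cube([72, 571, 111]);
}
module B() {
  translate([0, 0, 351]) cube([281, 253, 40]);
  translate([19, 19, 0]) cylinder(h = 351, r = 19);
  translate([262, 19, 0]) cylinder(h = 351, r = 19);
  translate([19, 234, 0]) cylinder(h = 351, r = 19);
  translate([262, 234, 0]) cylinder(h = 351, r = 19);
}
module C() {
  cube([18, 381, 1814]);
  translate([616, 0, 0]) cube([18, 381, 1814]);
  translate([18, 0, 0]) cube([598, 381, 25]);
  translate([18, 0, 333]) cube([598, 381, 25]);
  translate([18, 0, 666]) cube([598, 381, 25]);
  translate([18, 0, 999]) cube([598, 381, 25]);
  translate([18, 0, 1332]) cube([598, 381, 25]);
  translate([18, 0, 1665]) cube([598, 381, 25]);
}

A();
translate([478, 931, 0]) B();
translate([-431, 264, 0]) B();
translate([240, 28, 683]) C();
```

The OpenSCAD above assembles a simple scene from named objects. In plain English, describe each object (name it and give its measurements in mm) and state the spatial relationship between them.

A is a table: top 1237 mm (x) × 781 mm (y), 43 mm thick, upper face at z = 683 mm, on four 72×72 mm square legs, each inset 33 mm from the nearest pair of top edges, running from z = 0 to the bottom of the top. Four apron rails, 72 mm thick and 111 mm tall, run between adjacent legs with their top edges flush with the underside of the top and their outer faces flush with the legs' outer faces.

B is a simple wooden stool: a rectangular seat 281 mm (x) by 253 mm (y), 40 mm thick, top face at z = 391 mm, on four round legs, each 38 mm in diameter. The legs rest on z = 0, each leg's axis is inset half a diameter from the nearest pair of seat edges (so the leg's bounding box is flush with the corner).

C is an open bookshelf. Two side panels, each 18 mm thick, 381 mm deep and 1814 mm tall, stand 634 mm apart (outside-to-outside). Between them sit 6 shelves, each 25 mm thick and 381 mm deep, spanning the full gap between the sides. The bottom shelf rests on the floor (its underside at z = 0) and the clear gap between one shelf's top and the next shelf's underside is 308 mm.

Two stools sit around the table at the +y, −x sides. The bookshelf is on top of the table.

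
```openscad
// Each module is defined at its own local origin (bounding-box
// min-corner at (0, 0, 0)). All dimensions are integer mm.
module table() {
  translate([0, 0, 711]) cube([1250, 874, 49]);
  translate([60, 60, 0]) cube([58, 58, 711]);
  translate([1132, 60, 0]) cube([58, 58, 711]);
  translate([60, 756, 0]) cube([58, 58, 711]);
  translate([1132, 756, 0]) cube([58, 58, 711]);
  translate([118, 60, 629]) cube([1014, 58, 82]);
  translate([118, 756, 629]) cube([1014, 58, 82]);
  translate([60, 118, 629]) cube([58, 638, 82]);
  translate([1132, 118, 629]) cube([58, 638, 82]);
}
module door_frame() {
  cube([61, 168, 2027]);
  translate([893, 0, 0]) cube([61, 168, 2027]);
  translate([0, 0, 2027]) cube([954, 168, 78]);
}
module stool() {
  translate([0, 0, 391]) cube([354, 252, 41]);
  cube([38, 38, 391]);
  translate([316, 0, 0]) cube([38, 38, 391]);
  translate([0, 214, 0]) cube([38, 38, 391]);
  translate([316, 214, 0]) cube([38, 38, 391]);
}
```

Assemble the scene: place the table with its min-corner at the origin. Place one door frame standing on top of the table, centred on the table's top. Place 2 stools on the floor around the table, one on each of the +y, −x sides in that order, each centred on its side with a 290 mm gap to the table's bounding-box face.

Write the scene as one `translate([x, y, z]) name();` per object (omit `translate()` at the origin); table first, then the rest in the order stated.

table();
translate([148, 353, 760]) door_frame();
translate([448, 1164, 0]) stool();
translate([-644, 311, 0]) stool();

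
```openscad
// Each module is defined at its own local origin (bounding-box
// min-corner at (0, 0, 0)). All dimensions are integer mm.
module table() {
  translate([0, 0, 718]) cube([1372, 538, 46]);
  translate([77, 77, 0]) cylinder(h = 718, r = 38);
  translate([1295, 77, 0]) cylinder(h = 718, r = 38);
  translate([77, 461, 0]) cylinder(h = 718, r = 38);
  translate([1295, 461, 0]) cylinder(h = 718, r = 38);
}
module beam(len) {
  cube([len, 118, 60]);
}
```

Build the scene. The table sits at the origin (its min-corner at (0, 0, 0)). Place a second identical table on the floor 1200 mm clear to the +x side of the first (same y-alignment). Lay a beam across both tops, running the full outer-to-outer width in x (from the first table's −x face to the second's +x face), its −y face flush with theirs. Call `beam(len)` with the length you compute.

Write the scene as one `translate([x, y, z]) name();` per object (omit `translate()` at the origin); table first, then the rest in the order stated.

table();
translate([2572, 0, 0]) table();
translate([0, 0, 764]) beam(3944);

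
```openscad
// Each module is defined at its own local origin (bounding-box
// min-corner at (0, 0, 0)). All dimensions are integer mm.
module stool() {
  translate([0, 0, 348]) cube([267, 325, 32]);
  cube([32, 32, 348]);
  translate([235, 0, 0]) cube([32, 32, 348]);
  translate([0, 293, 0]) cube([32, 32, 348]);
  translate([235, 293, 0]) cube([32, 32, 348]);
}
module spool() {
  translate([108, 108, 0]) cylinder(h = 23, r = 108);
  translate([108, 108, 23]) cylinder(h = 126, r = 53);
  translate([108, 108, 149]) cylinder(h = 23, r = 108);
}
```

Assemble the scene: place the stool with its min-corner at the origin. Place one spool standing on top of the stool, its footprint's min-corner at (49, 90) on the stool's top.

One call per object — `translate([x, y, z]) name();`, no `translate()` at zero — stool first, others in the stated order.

stool();
translate([49, 90, 380]) spool();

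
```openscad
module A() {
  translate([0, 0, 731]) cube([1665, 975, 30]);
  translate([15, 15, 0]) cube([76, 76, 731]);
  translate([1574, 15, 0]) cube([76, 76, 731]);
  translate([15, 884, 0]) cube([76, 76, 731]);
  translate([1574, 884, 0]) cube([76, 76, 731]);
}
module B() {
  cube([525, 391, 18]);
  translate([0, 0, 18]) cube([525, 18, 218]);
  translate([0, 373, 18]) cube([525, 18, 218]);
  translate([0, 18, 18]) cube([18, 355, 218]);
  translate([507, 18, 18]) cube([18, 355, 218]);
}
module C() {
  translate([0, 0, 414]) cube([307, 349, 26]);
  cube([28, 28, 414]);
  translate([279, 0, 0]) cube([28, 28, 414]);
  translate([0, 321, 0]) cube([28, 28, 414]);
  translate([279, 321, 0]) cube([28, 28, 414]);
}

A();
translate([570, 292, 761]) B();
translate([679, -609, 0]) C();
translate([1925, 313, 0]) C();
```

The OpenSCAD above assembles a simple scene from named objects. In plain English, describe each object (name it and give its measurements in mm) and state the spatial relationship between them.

A is a table with a 1665×975 mm rectangular top, 30 mm thick, top surface at z = 761 mm, supported by four 76×76 mm square legs, each inset 15 mm from the nearest pair of top edges, running from the floor.

B is an open storage box with external size 525×391×236 mm and wall thickness 18 mm (the base is also 18 mm thick). The base covers the whole footprint; the four walls stand on the base, with the y-facing walls full-width and the x-facing walls fitting between their inner faces.

C is a four-legged stool. The seat is 307×349 mm, 26 mm thick, top at z = 440 mm. It stands on four square legs, each 28×28 mm in cross-section, from z = 0 to the seat underside, each flush with a corner of the seat.

The open box is on top of the table, centred. Two stools sit around the table at the −y, +x sides.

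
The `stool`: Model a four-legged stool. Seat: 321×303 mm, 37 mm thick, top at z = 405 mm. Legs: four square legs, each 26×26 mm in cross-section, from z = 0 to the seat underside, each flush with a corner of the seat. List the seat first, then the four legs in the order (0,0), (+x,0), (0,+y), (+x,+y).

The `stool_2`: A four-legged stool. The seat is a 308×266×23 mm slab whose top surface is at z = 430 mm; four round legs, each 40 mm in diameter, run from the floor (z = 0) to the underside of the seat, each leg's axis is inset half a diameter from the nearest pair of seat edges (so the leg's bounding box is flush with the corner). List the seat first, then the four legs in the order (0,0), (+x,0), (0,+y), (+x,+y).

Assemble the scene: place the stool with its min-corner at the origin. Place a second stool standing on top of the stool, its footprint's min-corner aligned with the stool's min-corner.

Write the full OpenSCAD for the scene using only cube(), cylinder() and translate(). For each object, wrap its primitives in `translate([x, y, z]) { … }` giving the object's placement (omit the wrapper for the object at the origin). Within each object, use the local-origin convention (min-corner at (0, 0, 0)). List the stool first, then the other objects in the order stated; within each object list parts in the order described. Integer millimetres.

translate([0, 0, 368]) cube([321, 303, 37]);
cube([26, 26, 368]);
translate([295, 0, 0]) cube([26, 26, 368]);
translate([0, 277, 0]) cube([26, 26, 368]);
translate([295, 277, 0]) cube([26, 26, 368]);
translate([0, 0, 405]) {
  translate([0, 0, 407]) cube([308, 266, 23]);
  translate([20, 20, 0]) cylinder(h = 407, r = 20);
  translate([288, 20, 0]) cylinder(h = 407, r = 20);
  translate([20, 246, 0]) cylinder(h = 407, r = 20);
  translate([288, 246, 0]) cylinder(h = 407, r = 20);
}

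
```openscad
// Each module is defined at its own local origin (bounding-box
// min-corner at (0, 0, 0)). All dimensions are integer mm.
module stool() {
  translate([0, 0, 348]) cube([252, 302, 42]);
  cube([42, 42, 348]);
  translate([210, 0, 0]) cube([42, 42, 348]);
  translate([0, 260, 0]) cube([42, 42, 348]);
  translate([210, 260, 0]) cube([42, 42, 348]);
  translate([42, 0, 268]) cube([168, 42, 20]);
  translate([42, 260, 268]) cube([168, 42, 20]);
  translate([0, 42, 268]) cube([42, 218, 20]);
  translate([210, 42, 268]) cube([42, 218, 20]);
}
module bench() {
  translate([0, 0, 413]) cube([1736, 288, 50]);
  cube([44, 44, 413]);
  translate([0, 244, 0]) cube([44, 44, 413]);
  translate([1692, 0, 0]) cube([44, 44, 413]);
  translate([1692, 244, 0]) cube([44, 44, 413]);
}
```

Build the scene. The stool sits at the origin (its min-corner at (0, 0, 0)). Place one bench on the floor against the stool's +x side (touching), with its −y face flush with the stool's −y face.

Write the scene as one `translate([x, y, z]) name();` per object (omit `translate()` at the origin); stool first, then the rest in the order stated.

stool();
translate([252, 0, 0]) bench();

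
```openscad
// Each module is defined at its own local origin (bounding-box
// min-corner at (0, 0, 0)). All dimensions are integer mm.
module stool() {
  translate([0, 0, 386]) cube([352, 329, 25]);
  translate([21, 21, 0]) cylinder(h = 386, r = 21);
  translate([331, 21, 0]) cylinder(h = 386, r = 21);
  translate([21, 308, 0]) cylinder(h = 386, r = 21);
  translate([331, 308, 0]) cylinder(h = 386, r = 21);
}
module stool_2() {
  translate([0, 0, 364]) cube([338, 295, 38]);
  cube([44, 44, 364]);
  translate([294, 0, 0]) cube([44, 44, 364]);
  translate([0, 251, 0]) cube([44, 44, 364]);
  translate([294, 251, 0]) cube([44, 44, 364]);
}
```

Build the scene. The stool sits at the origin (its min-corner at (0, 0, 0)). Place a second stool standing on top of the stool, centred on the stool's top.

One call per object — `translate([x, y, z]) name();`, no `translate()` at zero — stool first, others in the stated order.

stool();
translate([7, 17, 411]) stool_2();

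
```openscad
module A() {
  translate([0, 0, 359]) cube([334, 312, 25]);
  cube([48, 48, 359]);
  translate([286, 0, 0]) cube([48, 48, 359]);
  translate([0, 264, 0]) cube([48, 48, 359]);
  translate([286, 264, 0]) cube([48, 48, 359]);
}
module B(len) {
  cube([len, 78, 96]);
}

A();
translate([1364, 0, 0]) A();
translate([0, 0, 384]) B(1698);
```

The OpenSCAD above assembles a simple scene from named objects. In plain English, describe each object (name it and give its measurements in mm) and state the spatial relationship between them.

A is a four-legged stool. The seat is a 334×312×25 mm slab whose top surface is at z = 384 mm; four square legs, each 48×48 mm in cross-section, run from the floor (z = 0) to the underside of the seat, each flush with a corner of the seat.

B is a rectangular beam 1698 mm long (x), 78 mm deep (y), 96 mm thick (z).

The beam spans the tops of two stools placed 1030 mm apart, resting at z = 384 mm.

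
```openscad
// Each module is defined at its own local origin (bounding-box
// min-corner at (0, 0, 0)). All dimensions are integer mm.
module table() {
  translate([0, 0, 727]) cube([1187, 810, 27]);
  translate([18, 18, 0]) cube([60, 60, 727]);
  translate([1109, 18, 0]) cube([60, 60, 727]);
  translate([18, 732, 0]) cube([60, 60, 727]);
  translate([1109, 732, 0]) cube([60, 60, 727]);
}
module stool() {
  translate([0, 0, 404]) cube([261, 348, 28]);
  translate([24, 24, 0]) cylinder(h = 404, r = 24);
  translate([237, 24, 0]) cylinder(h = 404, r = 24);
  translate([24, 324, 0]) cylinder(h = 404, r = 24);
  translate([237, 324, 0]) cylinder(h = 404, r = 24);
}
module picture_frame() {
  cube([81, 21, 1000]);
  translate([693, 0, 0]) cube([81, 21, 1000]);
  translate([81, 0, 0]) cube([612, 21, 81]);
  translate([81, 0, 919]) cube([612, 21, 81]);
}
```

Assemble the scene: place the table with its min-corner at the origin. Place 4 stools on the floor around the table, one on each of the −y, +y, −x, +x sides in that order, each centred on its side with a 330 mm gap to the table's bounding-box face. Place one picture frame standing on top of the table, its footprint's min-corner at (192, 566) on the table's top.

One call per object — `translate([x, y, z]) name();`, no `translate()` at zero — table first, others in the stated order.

table();
translate([463, -678, 0]) stool();
translate([463, 1140, 0]) stool();
translate([-591, 231, 0]) stool();
translate([1517, 231, 0]) stool();
translate([192, 566, 754]) picture_frame();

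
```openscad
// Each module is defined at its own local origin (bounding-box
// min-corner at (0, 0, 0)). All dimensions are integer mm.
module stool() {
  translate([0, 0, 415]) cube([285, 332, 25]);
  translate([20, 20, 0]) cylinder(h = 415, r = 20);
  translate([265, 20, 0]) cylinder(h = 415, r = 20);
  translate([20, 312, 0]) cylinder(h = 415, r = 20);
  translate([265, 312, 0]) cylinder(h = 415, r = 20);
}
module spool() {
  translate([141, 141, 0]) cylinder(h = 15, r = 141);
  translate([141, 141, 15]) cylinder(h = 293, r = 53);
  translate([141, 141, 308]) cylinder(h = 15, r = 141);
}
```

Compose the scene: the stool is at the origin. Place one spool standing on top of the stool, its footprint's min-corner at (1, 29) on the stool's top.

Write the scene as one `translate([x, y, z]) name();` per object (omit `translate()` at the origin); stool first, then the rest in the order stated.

stool();
translate([1, 29, 440]) spool();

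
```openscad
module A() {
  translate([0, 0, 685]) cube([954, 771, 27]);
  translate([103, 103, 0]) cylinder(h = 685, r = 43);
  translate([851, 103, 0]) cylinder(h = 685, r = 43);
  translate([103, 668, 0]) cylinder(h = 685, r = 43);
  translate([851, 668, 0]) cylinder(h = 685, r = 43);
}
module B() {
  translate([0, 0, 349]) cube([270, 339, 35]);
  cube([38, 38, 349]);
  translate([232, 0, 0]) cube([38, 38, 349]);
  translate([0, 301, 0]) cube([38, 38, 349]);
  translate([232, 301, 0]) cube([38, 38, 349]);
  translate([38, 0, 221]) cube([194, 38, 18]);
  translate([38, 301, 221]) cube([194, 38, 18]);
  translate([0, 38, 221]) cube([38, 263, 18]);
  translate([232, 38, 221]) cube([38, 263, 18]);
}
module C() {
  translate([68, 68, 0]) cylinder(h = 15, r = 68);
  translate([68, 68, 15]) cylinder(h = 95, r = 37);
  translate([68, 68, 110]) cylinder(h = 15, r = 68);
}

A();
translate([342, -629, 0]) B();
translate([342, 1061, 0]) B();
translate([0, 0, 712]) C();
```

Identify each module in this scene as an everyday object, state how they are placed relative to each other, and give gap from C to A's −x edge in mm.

A is a table. B is a stool. C is a spool. Two stools sit around the table at the −y, +y sides. The spool is on top of the table. The gap from the spool to the table's −x edge is 0 mm.

The spool's min-x is at 0; the table's min-x is 0; gap = 0 mm.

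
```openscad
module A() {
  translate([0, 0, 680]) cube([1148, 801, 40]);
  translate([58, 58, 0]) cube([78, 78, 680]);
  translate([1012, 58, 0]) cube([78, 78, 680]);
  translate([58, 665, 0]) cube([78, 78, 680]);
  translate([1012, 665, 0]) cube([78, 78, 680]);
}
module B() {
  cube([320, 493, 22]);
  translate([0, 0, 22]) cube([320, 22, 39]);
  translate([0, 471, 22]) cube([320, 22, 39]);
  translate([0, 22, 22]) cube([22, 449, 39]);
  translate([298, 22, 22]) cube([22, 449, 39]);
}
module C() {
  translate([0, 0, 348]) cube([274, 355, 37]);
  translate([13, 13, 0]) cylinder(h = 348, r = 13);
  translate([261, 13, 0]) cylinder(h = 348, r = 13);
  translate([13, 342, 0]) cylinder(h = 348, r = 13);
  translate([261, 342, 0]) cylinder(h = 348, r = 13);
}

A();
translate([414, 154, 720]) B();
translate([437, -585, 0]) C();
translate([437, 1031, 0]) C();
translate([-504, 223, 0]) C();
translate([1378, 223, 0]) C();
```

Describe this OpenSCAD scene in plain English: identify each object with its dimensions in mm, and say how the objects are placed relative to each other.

A is a rectangular dining table. The top is 1148×801×40 mm with its upper surface at z = 720 mm. It stands on four 78×78 mm square legs, each inset 58 mm from the nearest pair of top edges, running from the floor to the underside of the top.

B is an open-topped rectangular box: outside dimensions 320×493×61 mm, with a uniform wall and base thickness of 22 mm. The base is a full 320×493 slab on the floor; four walls sit on top of the base. The front and back walls (the −y and +y sides) span the full width; the two side walls fit between them.

C is a four-legged stool. The seat is 274×355 mm, 37 mm thick, top at z = 385 mm. It stands on four round legs, each 26 mm in diameter, from z = 0 to the seat underside, each leg's axis is inset half a diameter from the nearest pair of seat edges (so the leg's bounding box is flush with the corner).

The open box is on top of the table, centred. Four stools sit around the table at the −y, +y, −x, +x sides.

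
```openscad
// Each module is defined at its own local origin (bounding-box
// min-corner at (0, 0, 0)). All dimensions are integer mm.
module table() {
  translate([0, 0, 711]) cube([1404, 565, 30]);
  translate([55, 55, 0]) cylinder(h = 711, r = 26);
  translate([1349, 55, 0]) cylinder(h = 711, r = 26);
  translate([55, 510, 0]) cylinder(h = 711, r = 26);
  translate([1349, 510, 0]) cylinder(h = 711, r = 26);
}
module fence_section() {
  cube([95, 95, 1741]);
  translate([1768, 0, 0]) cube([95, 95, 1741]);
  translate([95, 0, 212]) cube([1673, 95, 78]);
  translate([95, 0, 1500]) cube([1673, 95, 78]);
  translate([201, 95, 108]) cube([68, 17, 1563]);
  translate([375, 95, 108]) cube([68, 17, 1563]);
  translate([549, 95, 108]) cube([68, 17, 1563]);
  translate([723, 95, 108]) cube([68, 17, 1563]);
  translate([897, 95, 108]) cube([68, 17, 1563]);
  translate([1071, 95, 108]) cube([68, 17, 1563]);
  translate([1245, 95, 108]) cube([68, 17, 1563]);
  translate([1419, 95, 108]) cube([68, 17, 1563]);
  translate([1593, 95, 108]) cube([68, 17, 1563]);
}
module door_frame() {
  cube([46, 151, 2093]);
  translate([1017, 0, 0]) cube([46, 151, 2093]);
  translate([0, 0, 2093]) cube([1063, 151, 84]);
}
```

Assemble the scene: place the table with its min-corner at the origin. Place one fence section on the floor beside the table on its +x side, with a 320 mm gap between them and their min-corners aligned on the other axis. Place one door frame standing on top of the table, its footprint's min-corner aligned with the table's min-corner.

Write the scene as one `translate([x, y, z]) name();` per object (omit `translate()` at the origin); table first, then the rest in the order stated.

table();
translate([1724, 0, 0]) fence_section();
translate([0, 0, 741]) door_frame();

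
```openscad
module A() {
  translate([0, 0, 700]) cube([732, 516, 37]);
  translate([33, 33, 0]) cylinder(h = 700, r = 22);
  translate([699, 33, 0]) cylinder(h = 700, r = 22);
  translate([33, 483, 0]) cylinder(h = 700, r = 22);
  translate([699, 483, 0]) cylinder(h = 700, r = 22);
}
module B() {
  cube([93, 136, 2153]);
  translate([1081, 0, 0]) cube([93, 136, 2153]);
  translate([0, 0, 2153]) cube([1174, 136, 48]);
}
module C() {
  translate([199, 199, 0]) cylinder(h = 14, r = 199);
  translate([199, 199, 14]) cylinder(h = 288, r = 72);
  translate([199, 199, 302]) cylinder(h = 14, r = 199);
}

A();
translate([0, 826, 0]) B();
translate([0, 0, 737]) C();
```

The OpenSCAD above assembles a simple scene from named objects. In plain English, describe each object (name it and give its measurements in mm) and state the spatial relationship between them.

A is a rectangular dining table. The top is 732×516×37 mm with its upper surface at z = 737 mm. It stands on four round legs of 44 mm diameter, each leg's bounding box inset 11 mm from the nearest pair of top edges, running from the floor to the underside of the top.

B is a door frame. The clear opening is 988 mm wide and 2153 mm high. Two 93 mm wide jambs, 136 mm deep, stand either side of the opening from the floor to the top of the opening. A 48 mm thick head sits across the top of both jambs, spanning the full outside width of the frame.

C is a spool: two coaxial disc flanges of radius 199 mm and thickness 14 mm, joined by a core cylinder of radius 72 mm and height 288 mm. The lower flange rests on z = 0 and the three cylinders share a vertical axis.

The door frame is on the floor beside the table on its +y side. The spool is on top of the table.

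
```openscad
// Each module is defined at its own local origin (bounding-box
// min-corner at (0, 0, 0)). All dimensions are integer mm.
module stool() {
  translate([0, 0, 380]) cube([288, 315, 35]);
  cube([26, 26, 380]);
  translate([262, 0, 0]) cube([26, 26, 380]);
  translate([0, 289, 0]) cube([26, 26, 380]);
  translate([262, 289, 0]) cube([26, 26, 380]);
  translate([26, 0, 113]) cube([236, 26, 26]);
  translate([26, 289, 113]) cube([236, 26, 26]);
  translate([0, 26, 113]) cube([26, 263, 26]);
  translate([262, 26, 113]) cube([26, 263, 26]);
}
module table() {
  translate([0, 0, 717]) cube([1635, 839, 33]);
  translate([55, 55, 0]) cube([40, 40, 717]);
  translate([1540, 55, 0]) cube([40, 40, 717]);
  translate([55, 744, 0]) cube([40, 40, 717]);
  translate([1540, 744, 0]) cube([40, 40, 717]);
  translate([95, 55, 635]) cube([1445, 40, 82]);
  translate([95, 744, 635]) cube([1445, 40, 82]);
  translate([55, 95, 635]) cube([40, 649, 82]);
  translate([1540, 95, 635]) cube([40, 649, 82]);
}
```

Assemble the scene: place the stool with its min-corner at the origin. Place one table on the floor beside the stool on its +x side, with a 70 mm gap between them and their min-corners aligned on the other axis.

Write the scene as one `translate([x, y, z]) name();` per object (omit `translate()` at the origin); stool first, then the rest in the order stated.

stool();
translate([358, 0, 0]) table();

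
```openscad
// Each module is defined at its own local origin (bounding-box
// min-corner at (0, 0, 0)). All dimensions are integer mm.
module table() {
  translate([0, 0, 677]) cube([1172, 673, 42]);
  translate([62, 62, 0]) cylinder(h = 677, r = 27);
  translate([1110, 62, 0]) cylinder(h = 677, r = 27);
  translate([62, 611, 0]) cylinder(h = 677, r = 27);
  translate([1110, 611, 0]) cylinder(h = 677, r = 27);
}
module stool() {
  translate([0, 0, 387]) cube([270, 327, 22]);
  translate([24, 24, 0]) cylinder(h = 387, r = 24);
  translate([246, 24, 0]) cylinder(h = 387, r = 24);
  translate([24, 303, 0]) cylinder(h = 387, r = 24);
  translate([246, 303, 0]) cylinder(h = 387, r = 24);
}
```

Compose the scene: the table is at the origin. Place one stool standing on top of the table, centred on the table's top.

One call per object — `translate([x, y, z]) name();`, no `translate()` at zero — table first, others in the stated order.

table();
translate([451, 173, 719]) stool();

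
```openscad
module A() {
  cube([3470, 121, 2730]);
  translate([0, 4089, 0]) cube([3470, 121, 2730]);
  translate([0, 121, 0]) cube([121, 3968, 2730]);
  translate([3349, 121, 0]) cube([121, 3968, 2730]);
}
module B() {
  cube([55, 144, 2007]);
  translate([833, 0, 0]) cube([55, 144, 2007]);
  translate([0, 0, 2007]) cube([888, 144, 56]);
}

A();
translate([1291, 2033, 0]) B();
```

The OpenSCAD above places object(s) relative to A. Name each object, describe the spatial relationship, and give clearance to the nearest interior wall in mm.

A is a house frame. B is a door frame. The door frame sits inside the house frame, centred. The clearance to the nearest interior wall is 1170 mm.

Clearances: x = 1170, y = 1912; minimum 1170 mm.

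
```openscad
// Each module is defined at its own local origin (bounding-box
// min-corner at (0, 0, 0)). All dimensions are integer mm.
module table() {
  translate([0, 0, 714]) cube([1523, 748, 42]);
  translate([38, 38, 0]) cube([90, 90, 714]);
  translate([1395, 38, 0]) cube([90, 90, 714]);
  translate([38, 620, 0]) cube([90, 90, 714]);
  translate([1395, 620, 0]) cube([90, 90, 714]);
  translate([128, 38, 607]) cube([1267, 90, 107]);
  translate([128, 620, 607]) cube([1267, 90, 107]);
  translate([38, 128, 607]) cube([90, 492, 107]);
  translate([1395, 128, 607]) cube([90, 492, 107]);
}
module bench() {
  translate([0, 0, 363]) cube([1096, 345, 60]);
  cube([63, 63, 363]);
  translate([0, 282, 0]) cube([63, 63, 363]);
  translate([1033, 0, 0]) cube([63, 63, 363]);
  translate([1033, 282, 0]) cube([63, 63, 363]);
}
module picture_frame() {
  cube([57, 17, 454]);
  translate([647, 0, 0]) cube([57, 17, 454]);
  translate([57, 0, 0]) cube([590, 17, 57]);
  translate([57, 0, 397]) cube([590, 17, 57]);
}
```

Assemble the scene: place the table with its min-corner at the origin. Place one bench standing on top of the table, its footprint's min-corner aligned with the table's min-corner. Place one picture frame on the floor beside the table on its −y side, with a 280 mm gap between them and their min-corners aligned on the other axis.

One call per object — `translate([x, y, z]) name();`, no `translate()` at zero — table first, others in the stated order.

table();
translate([0, 0, 756]) bench();
translate([0, -297, 0]) picture_frame();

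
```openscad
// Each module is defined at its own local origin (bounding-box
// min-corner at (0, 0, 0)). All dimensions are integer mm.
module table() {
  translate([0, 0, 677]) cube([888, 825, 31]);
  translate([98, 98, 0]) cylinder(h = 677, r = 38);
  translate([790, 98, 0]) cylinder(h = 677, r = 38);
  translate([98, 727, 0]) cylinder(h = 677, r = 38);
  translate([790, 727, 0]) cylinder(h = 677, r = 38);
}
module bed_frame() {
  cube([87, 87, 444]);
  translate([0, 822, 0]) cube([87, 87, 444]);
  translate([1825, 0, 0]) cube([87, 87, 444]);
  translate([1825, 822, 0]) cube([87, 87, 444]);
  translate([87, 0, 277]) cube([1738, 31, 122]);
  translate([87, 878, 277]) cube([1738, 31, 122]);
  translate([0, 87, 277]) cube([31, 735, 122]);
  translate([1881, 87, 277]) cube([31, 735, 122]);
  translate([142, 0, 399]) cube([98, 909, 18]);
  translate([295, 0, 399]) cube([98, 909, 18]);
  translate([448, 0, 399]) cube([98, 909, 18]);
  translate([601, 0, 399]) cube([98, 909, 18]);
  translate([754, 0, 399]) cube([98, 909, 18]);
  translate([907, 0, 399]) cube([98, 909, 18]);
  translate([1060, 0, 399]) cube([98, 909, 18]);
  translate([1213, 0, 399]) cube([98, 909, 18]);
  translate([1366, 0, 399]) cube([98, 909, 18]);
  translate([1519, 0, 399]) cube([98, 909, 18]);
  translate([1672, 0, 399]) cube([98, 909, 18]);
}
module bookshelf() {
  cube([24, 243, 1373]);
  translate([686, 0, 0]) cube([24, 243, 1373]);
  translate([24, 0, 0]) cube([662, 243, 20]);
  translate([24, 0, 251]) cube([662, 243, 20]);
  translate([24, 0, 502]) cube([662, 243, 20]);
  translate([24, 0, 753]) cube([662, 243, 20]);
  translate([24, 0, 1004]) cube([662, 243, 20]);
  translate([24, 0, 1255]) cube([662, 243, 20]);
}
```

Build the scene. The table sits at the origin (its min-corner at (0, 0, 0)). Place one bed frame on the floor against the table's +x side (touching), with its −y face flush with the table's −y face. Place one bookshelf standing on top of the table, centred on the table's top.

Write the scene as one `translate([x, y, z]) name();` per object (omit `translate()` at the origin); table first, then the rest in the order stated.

table();
translate([888, 0, 0]) bed_frame();
translate([89, 291, 708]) bookshelf();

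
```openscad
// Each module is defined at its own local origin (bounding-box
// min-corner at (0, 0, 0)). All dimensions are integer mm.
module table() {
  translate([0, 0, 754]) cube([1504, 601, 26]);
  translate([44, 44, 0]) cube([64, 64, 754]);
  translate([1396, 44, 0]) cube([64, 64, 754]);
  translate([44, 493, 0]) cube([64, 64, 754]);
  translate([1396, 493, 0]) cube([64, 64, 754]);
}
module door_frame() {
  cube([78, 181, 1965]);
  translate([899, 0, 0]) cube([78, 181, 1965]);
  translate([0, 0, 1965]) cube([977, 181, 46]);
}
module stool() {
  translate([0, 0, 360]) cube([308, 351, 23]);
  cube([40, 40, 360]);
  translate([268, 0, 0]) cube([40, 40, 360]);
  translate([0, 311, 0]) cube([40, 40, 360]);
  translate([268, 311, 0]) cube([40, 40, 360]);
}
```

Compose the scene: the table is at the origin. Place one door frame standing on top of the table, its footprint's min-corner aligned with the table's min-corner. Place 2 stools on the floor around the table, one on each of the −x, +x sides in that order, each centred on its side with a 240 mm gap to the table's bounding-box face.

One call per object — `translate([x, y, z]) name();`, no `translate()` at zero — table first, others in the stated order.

table();
translate([0, 0, 780]) door_frame();
translate([-548, 125, 0]) stool();
translate([1744, 125, 0]) stool();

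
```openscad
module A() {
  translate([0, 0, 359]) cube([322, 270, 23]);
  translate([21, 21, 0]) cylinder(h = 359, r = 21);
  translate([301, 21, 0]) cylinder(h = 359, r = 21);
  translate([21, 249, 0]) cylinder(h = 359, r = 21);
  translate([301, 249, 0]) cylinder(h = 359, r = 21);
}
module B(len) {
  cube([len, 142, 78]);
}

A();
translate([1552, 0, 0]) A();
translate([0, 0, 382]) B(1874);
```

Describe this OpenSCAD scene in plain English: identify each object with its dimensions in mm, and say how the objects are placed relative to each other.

A is a simple wooden stool: a rectangular seat 322 mm (x) by 270 mm (y), 23 mm thick, top face at z = 382 mm, on four round legs, each 42 mm in diameter. The legs rest on z = 0, each leg's axis is inset half a diameter from the nearest pair of seat edges (so the leg's bounding box is flush with the corner).

B is a rectangular beam 1874 mm long (x), 142 mm deep (y), 78 mm thick (z).

The beam spans the tops of two stools placed 1230 mm apart, resting at z = 382 mm.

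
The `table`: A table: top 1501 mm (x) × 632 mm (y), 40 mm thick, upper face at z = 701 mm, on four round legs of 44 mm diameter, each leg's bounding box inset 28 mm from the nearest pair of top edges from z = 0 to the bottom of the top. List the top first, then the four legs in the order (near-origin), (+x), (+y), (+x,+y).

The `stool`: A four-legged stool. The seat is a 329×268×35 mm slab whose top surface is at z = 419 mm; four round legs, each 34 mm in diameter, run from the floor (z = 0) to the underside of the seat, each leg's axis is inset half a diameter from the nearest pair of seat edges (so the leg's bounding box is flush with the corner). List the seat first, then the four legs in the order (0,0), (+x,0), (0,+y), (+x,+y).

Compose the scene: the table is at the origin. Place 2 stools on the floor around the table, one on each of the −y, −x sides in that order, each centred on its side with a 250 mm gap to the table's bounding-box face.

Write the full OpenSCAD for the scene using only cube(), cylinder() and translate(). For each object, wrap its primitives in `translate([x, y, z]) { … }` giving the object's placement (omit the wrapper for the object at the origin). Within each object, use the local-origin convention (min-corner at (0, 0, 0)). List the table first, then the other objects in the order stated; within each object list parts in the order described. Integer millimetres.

translate([0, 0, 661]) cube([1501, 632, 40]);
translate([50, 50, 0]) cylinder(h = 661, r = 22);
translate([1451, 50, 0]) cylinder(h = 661, r = 22);
translate([50, 582, 0]) cylinder(h = 661, r = 22);
translate([1451, 582, 0]) cylinder(h = 661, r = 22);
translate([586, -518, 0]) {
  translate([0, 0, 384]) cube([329, 268, 35]);
  translate([17, 17, 0]) cylinder(h = 384, r = 17);
  translate([312, 17, 0]) cylinder(h = 384, r = 17);
  translate([17, 251, 0]) cylinder(h = 384, r = 17);
  translate([312, 251, 0]) cylinder(h = 384, r = 17);
}
translate([-579, 182, 0]) {
  translate([0, 0, 384]) cube([329, 268, 35]);
  translate([17, 17, 0]) cylinder(h = 384, r = 17);
  translate([312, 17, 0]) cylinder(h = 384, r = 17);
  translate([17, 251, 0]) cylinder(h = 384, r = 17);
  translate([312, 251, 0]) cylinder(h = 384, r = 17);
}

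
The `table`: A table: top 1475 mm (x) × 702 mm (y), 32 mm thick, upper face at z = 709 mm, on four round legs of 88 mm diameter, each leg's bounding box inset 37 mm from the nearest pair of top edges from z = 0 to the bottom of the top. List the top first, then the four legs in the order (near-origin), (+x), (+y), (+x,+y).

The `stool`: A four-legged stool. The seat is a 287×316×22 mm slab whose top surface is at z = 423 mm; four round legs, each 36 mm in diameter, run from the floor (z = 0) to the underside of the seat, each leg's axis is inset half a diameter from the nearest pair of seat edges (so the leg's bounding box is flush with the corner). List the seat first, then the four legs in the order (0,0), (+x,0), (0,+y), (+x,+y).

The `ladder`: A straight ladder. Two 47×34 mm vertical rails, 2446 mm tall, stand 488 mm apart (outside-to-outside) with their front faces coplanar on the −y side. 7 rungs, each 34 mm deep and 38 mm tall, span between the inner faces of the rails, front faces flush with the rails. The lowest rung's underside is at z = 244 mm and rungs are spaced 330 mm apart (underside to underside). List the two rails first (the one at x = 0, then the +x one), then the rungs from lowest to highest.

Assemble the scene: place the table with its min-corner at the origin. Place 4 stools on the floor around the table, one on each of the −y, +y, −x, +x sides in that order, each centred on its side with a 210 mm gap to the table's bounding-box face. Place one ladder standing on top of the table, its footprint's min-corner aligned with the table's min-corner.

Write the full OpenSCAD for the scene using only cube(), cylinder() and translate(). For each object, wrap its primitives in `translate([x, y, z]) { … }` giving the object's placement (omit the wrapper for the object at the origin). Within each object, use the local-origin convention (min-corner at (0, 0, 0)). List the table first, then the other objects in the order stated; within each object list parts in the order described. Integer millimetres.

translate([0, 0, 677]) cube([1475, 702, 32]);
translate([81, 81, 0]) cylinder(h = 677, r = 44);
translate([1394, 81, 0]) cylinder(h = 677, r = 44);
translate([81, 621, 0]) cylinder(h = 677, r = 44);
translate([1394, 621, 0]) cylinder(h = 677, r = 44);
translate([594, -526, 0]) {
  translate([0, 0, 401]) cube([287, 316, 22]);
  translate([18, 18, 0]) cylinder(h = 401, r = 18);
  translate([269, 18, 0]) cylinder(h = 401, r = 18);
  translate([18, 298, 0]) cylinder(h = 401, r = 18);
  translate([269, 298, 0]) cylinder(h = 401, r = 18);
}
translate([594, 912, 0]) {
  translate([0, 0, 401]) cube([287, 316, 22]);
  translate([18, 18, 0]) cylinder(h = 401, r = 18);
  translate([269, 18, 0]) cylinder(h = 401, r = 18);
  translate([18, 298, 0]) cylinder(h = 401, r = 18);
  translate([269, 298, 0]) cylinder(h = 401, r = 18);
}
translate([-497, 193, 0]) {
  translate([0, 0, 401]) cube([287, 316, 22]);
  translate([18, 18, 0]) cylinder(h = 401, r = 18);
  translate([269, 18, 0]) cylinder(h = 401, r = 18);
  translate([18, 298, 0]) cylinder(h = 401, r = 18);
  translate([269, 298, 0]) cylinder(h = 401, r = 18);
}
translate([1685, 193, 0]) {
  translate([0, 0, 401]) cube([287, 316, 22]);
  translate([18, 18, 0]) cylinder(h = 401, r = 18);
  translate([269, 18, 0]) cylinder(h = 401, r = 18);
  translate([18, 298, 0]) cylinder(h = 401, r = 18);
  translate([269, 298, 0]) cylinder(h = 401, r = 18);
}
translate([0, 0, 709]) {
  cube([47, 34, 2446]);
  translate([441, 0, 0]) cube([47, 34, 2446]);
  translate([47, 0, 244]) cube([394, 34, 38]);
  translate([47, 0, 574]) cube([394, 34, 38]);
  translate([47, 0, 904]) cube([394, 34, 38]);
  translate([47, 0, 1234]) cube([394, 34, 38]);
  translate([47, 0, 1564]) cube([394, 34, 38]);
  translate([47, 0, 1894]) cube([394, 34, 38]);
  translate([47, 0, 2224]) cube([394, 34, 38]);
}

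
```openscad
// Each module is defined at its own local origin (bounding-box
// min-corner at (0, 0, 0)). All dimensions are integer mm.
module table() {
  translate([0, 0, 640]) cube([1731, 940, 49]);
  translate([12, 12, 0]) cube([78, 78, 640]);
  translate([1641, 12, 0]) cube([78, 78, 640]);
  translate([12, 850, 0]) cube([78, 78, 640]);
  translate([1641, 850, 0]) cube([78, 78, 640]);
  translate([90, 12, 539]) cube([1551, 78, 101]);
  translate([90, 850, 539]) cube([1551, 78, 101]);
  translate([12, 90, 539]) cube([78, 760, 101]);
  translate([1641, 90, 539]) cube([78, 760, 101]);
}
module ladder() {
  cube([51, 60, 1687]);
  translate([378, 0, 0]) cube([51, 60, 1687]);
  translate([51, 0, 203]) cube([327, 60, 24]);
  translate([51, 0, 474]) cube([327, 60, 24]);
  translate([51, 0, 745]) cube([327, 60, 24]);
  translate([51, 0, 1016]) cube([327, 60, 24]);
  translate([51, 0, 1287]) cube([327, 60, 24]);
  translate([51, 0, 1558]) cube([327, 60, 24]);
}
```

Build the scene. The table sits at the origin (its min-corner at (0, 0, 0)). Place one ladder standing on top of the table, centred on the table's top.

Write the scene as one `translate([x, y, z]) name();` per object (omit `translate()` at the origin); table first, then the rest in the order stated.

table();
translate([651, 440, 689]) ladder();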